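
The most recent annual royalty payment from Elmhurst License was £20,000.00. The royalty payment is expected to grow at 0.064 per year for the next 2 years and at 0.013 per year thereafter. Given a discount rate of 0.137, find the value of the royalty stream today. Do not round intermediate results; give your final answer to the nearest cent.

£179310.58

D_1 = 21280.00000
D_2 = 22641.92000
Terminal value at year 2: TV = D_2×(1+g_2)/(r−g_2) = 22936.26496/0.124 = 184969.87871
P_0 = D_1/(1+r)^1 + D_2/(1+r)^2 + TV/(1+r)^2
    = 18715.91909 + 17514.28136 + 143080.37918 = 179310.57962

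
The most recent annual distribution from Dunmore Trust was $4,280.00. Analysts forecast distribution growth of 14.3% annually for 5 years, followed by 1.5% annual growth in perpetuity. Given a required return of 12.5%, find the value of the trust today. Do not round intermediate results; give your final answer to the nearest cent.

D_1 = 4892.04000
D_2 = 5591.60172
D_3 = 6391.20077
D_4 = 7305.14248
D_5 = 8349.77785
Terminal value at year 5: TV = D_5×(1+g_2)/(r−g_2) = 8475.02452/0.11 = 77045.67743
P_0 = D_1/(1+r)^1 + D_2/(1+r)^2 + D_3/(1+r)^3 + D_4/(1+r)^4 + D_5/(1+r)^5 + TV/(1+r)^5
    = 4348.48000 + 4418.05568 + 4488.74457 + 4560.56448 + 4633.53352 + 42754.87744 = 65204.25569

$65204.26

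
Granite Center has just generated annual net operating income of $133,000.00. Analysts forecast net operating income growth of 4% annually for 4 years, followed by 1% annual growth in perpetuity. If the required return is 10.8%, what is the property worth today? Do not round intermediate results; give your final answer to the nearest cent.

$1519183.16

D_1 = 138320.00000
D_2 = 143852.80000
D_3 = 149606.91200
D_4 = 155591.18848
Terminal value at year 4: TV = D_4×(1+g_2)/(r−g_2) = 157147.10036/0.098 = 1603541.84046
P_0 = D_1/(1+r)^1 + D_2/(1+r)^2 + D_3/(1+r)^3 + D_4/(1+r)^4 + TV/(1+r)^4
    = 124837.54513 + 117176.03514 + 109984.72612 + 103234.76098 + 1063950.08765 = 1519183.15502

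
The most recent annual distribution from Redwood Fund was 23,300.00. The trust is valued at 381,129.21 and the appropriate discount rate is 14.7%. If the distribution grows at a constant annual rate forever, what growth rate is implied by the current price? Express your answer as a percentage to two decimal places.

P = D₀(1+g)/(r−g) ⇒ P(r−g) = D₀(1+g) ⇒ g(P+D₀) = P·r − D₀
g = (P·r − D₀)/(P + D₀) = (381,129.21×0.147 − 23,300.00) / (381,129.21 + 23,300.00) = 0.080919

8.09%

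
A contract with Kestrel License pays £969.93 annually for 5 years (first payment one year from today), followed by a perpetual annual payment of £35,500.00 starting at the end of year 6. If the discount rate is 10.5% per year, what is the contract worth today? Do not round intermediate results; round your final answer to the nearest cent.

£208854.08

PV of 5-year annuity: £969.93 × [1 − (1+0.105)^−5] / 0.105 = 3630.31048
Perpetuity value at year 5: £35,500.00 / 0.105 = 338095.23810
PV of perpetuity: 338095.23810 / (1+0.105)^5 = 205223.77116
Total PV = 3630.31048 + 205223.77116 = 208854.08164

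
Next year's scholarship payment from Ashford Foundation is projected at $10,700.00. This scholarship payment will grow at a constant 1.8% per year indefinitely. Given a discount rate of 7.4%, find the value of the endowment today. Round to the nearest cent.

Growing perpetuity: P = D₁ / (r − g) = $10,700.0000 / (0.074 − 0.018) = $191,071.43

$191071.43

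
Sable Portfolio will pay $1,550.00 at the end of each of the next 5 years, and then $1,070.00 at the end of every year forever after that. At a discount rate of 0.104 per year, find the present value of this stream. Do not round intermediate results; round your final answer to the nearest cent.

PV of 5-year annuity: $1,550.00 × [1 − (1+0.104)^−5] / 0.104 = 5816.16687
Perpetuity value at year 5: $1,070.00 / 0.104 = 10288.46154
PV of perpetuity: 10288.46154 / (1+0.104)^5 = 6273.43022
Total PV = 5816.16687 + 6273.43022 = 12089.59708

$12089.60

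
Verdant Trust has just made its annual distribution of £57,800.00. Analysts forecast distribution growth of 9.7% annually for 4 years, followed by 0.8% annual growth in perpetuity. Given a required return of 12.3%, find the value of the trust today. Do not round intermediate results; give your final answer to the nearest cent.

£679439.71

D_1 = 63406.60000
D_2 = 69557.04020
D_3 = 76304.07310
D_4 = 83705.56819
Terminal value at year 4: TV = D_4×(1+g_2)/(r−g_2) = 84375.21274/0.115 = 733697.50205
P_0 = D_1/(1+r)^1 + D_2/(1+r)^2 + D_3/(1+r)^3 + D_4/(1+r)^4 + TV/(1+r)^4
    = 56461.79875 + 55154.57990 + 53877.62614 + 52630.23675 + 461315.46651 = 679439.70806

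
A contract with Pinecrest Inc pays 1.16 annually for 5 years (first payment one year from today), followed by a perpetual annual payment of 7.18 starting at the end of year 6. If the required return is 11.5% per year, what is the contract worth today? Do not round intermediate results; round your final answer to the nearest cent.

40.46

PV of 5-year annuity: 1.16 × [1 − (1+0.115)^−5] / 0.115 = 4.23386
Perpetuity value at year 5: 7.18 / 0.115 = 62.43478
PV of perpetuity: 62.43478 / (1+0.115)^5 = 36.22866
Total PV = 4.23386 + 36.22866 = 40.46252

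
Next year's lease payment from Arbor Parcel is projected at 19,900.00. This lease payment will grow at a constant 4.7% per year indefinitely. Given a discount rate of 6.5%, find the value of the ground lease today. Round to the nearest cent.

1105555.56

Growing perpetuity: P = D₁ / (r − g) = 19,900.0000 / (0.065 − 0.047) = 1,105,555.56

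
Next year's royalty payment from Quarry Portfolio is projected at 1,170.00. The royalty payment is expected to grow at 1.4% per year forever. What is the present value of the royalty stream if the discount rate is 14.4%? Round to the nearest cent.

Growing perpetuity: P = D₁ / (r − g) = 1,170.0000 / (0.144 − 0.014) = 9,000.00

9000.00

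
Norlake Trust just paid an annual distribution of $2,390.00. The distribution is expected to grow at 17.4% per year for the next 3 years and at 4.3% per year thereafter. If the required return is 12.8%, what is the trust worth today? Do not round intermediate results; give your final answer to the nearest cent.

D_1 = 2805.86000
D_2 = 3294.07964
D_3 = 3867.24950
Terminal value at year 3: TV = D_3×(1+g_2)/(r−g_2) = 4033.54123/0.085 = 47453.42619
P_0 = D_1/(1+r)^1 + D_2/(1+r)^2 + D_3/(1+r)^3 + TV/(1+r)^3
    = 2487.46454 + 2588.90370 + 2694.47956 + 33062.84914 = 40833.69693

$40833.70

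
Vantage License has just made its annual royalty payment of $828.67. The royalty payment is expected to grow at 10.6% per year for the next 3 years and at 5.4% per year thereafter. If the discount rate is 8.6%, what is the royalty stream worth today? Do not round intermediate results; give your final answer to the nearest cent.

$31408.94

D_1 = 916.50902
D_2 = 1013.65898
D_3 = 1121.10683
Terminal value at year 3: TV = D_3×(1+g_2)/(r−g_2) = 1181.64660/0.032 = 36926.45613
P_0 = D_1/(1+r)^1 + D_2/(1+r)^2 + D_3/(1+r)^3 + TV/(1+r)^3
    = 843.93096 + 859.47296 + 875.30120 + 28830.23313 = 31408.93825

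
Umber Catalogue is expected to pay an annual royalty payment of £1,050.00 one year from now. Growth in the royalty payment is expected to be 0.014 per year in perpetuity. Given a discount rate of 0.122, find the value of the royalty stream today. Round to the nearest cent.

£9722.22

Growing perpetuity: P = D₁ / (r − g) = £1,050.0000 / (0.122 − 0.014) = £9,722.22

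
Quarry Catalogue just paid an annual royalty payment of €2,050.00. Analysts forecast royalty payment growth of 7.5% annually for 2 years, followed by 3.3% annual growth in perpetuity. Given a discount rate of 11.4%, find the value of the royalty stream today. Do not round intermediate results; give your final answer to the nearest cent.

€28232.54

D_1 = 2203.75000
D_2 = 2369.03125
Terminal value at year 2: TV = D_2×(1+g_2)/(r−g_2) = 2447.20928/0.081 = 30212.46026
P_0 = D_1/(1+r)^1 + D_2/(1+r)^2 + TV/(1+r)^2
    = 1978.23160 + 1908.97573 + 24345.33251 = 28232.53984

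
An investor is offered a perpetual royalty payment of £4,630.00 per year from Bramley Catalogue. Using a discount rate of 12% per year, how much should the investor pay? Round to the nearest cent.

£38583.33

Level perpetuity: PV = C / r = £4,630.00 / 0.12 = £38,583.33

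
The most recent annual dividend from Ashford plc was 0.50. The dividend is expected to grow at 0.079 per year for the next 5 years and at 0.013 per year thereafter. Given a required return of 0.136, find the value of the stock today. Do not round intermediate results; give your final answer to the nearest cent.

5.33

D_1 = 0.53950
D_2 = 0.58212
D_3 = 0.62811
D_4 = 0.67773
D_5 = 0.73127
Terminal value at year 5: TV = D_5×(1+g_2)/(r−g_2) = 0.74078/0.123 = 6.02257
P_0 = D_1/(1+r)^1 + D_2/(1+r)^2 + D_3/(1+r)^3 + D_4/(1+r)^4 + D_5/(1+r)^5 + TV/(1+r)^5
    = 0.47491 + 0.45108 + 0.42845 + 0.40695 + 0.38653 + 3.18339 = 5.33132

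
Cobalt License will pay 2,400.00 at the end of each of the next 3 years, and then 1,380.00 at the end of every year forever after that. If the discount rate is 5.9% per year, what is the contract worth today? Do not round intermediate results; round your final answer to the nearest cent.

PV of 3-year annuity: 2,400.00 × [1 − (1+0.059)^−3] / 0.059 = 6427.11642
Perpetuity value at year 3: 1,380.00 / 0.059 = 23389.83051
PV of perpetuity: 23389.83051 / (1+0.059)^3 = 19694.23857
Total PV = 6427.11642 + 19694.23857 = 26121.35499

26121.35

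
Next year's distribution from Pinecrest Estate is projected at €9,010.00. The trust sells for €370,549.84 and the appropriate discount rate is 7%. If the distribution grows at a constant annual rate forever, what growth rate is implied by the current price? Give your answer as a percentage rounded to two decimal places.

4.57%

P = D₁/(r−g) ⇒ g = r − D₁/P = 0.07 − €9,010.00/€370,549.84 = 0.045685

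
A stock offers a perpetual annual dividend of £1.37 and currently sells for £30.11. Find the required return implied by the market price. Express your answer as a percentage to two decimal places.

4.55%

P = C/r ⇒ r = C/P = £1.37/£30.11 = 0.045500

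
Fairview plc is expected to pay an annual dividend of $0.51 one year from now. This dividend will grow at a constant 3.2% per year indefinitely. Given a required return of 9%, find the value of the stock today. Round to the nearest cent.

$8.79

Growing perpetuity: P = D₁ / (r − g) = $0.5100 / (0.09 − 0.032) = $8.79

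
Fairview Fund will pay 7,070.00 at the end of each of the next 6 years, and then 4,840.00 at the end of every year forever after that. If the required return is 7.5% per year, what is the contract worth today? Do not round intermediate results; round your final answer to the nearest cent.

75000.61

PV of 6-year annuity: 7,070.00 × [1 − (1+0.075)^−6] / 0.075 = 33185.49419
Perpetuity value at year 6: 4,840.00 / 0.075 = 64533.33333
PV of perpetuity: 64533.33333 / (1+0.075)^6 = 41815.11666
Total PV = 33185.49419 + 41815.11666 = 75000.61085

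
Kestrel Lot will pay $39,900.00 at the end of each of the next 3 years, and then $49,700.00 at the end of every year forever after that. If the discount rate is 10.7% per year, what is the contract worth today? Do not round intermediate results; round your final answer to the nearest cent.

$440412.07

PV of 3-year annuity: $39,900.00 × [1 − (1+0.107)^−3] / 0.107 = 98015.22579
Perpetuity value at year 3: $49,700.00 / 0.107 = 464485.98131
PV of perpetuity: 464485.98131 / (1+0.107)^3 = 342396.84041
Total PV = 98015.22579 + 342396.84041 = 440412.06620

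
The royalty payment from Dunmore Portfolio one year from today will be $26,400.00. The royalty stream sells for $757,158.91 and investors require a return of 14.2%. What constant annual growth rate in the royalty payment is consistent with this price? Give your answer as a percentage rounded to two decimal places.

10.71%

P = D₁/(r−g) ⇒ g = r − D₁/P = 0.142 − $26,400.00/$757,158.91 = 0.107133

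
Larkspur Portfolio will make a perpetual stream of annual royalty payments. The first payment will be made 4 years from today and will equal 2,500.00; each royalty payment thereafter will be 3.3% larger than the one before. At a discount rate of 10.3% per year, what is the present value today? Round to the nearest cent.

Value at end of year 3: C₁ / (r − g) = 2,500.00 / (0.103 − 0.033) = 35,714.2857
Discount to today: PV = 35,714.2857 / (1 + 0.103)^3 = 35,714.2857 / 1.341920 = 26,614.32

26614.32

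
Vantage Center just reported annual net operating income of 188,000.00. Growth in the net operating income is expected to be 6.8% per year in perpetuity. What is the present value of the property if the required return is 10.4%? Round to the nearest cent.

D₁ = D₀ × (1 + g) = 188,000.00 × 1.068 = 200,784.0000
Growing perpetuity: P = D₁ / (r − g) = 200,784.0000 / (0.104 − 0.068) = 5,577,333.33

5577333.33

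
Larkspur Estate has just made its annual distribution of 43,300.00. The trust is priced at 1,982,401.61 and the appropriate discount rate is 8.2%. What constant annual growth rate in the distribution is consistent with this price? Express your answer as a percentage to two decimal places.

5.89%

P = D₀(1+g)/(r−g) ⇒ P(r−g) = D₀(1+g) ⇒ g(P+D₀) = P·r − D₀
g = (P·r − D₀)/(P + D₀) = (1,982,401.61×0.082 − 43,300.00) / (1,982,401.61 + 43,300.00) = 0.058872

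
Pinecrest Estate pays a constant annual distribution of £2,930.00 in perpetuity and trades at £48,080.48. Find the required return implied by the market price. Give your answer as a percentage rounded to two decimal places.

6.09%

P = C/r ⇒ r = C/P = £2,930.00/£48,080.48 = 0.060939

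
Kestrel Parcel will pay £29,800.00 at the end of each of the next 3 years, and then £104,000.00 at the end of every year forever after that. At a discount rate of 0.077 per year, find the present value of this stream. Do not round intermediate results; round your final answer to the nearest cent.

£1158388.89

PV of 3-year annuity: £29,800.00 × [1 − (1+0.077)^−3] / 0.077 = 77215.11591
Perpetuity value at year 3: £104,000.00 / 0.077 = 1350649.35065
PV of perpetuity: 1350649.35065 / (1+0.077)^3 = 1081173.77835
Total PV = 77215.11591 + 1081173.77835 = 1158388.89426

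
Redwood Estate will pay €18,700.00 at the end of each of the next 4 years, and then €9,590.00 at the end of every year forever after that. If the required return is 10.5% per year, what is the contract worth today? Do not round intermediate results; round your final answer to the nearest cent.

€119901.00

PV of 4-year annuity: €18,700.00 × [1 − (1+0.105)^−4] / 0.105 = 58640.55090
Perpetuity value at year 4: €9,590.00 / 0.105 = 91333.33333
PV of perpetuity: 91333.33333 / (1+0.105)^4 = 61260.45188
Total PV = 58640.55090 + 61260.45188 = 119901.00278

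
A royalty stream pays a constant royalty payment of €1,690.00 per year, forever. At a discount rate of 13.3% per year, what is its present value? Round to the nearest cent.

€12706.77

Level perpetuity: PV = C / r = €1,690.00 / 0.133 = €12,706.77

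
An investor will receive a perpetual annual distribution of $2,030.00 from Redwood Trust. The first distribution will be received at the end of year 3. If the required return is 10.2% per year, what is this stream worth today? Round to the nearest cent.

Value at end of year 2: C / r = $2,030.00 / 0.102 = $19,901.9608
Discount to today: PV = $19,901.9608 / (1 + 0.102)^2 = $19,901.9608 / 1.214404 = $16,388.25

$16388.25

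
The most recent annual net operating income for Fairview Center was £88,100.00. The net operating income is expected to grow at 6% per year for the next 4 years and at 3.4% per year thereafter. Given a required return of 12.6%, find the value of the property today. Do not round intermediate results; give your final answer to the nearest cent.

£1081339.59

D_1 = 93386.00000
D_2 = 98989.16000
D_3 = 104928.50960
D_4 = 111224.22018
Terminal value at year 4: TV = D_4×(1+g_2)/(r−g_2) = 115005.84366/0.092 = 1250063.51807
P_0 = D_1/(1+r)^1 + D_2/(1+r)^2 + D_3/(1+r)^3 + D_4/(1+r)^4 + TV/(1+r)^4
    = 82936.05684 + 78074.79596 + 73498.47577 + 69190.39460 + 777639.86969 = 1081339.59286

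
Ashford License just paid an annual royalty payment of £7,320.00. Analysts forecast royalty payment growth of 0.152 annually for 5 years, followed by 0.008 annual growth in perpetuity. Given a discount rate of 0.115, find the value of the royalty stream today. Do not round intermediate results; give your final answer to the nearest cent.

£121593.88

D_1 = 8432.64000
D_2 = 9714.40128
D_3 = 11190.99027
D_4 = 12892.02080
D_5 = 14851.60796
Terminal value at year 5: TV = D_5×(1+g_2)/(r−g_2) = 14970.42082/0.107 = 139910.47496
P_0 = D_1/(1+r)^1 + D_2/(1+r)^2 + D_3/(1+r)^3 + D_4/(1+r)^4 + D_5/(1+r)^5 + TV/(1+r)^5
    = 7562.90583 + 7813.87221 + 8073.16663 + 8341.06543 + 8617.85415 + 81185.01850 = 121593.88274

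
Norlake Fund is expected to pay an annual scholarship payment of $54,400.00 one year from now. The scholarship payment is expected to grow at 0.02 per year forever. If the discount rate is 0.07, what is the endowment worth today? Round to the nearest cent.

$1088000.00

Growing perpetuity: P = D₁ / (r − g) = $54,400.0000 / (0.07 − 0.02) = $1,088,000.00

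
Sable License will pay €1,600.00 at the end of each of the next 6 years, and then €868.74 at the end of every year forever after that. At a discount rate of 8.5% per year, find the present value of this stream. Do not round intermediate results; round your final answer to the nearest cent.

€13550.33

PV of 6-year annuity: €1,600.00 × [1 − (1+0.085)^−6] / 0.085 = 7285.73947
Perpetuity value at year 6: €868.74 / 0.085 = 10220.47059
PV of perpetuity: 10220.47059 / (1+0.085)^6 = 6264.58727
Total PV = 7285.73947 + 6264.58727 = 13550.32674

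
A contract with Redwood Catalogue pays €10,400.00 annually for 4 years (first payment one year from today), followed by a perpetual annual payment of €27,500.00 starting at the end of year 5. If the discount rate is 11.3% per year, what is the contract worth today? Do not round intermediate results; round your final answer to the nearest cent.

PV of 4-year annuity: €10,400.00 × [1 − (1+0.113)^−4] / 0.113 = 32059.84835
Perpetuity value at year 4: €27,500.00 / 0.113 = 243362.83186
PV of perpetuity: 243362.83186 / (1+0.113)^4 = 158589.19441
Total PV = 32059.84835 + 158589.19441 = 190649.04275

€190649.04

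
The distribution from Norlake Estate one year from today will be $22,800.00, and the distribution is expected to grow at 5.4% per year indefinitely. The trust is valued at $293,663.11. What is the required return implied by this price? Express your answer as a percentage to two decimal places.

P = D₁/(r − g) ⇒ r = D₁/P + g = $22,800.0000/$293,663.11 + 0.054 = 0.077640 + 0.054 = 0.131640

13.16%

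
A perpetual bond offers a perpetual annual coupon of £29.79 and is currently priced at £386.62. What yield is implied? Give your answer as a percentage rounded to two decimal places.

P = C/r ⇒ r = C/P = £29.79/£386.62 = 0.077052

7.71%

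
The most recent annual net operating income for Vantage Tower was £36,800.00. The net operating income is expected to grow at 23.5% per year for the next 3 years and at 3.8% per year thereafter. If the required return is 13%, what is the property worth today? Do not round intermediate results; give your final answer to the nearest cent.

D_1 = 45448.00000
D_2 = 56128.28000
D_3 = 69318.42580
Terminal value at year 3: TV = D_3×(1+g_2)/(r−g_2) = 71952.52598/0.092 = 782092.67370
P_0 = D_1/(1+r)^1 + D_2/(1+r)^2 + D_3/(1+r)^3 + TV/(1+r)^3
    = 40219.46903 + 43956.67633 + 48041.14625 + 542029.45442 = 674246.74603

£674246.75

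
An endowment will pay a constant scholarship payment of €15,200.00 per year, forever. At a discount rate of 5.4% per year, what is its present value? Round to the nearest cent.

Level perpetuity: PV = C / r = €15,200.00 / 0.054 = €281,481.48

€281481.48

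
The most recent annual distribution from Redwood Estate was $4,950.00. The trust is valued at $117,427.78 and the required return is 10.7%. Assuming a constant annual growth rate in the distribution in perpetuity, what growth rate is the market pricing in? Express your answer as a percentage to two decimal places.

6.22%

P = D₀(1+g)/(r−g) ⇒ P(r−g) = D₀(1+g) ⇒ g(P+D₀) = P·r − D₀
g = (P·r − D₀)/(P + D₀) = ($117,427.78×0.107 − $4,950.00) / ($117,427.78 + $4,950.00) = 0.062223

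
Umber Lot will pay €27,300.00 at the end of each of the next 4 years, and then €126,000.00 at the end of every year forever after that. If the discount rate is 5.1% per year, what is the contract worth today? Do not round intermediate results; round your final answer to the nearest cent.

€2121414.38

PV of 4-year annuity: €27,300.00 × [1 − (1+0.051)^−4] / 0.051 = 96580.00326
Perpetuity value at year 4: €126,000.00 / 0.051 = 2470588.23529
PV of perpetuity: 2470588.23529 / (1+0.051)^4 = 2024834.37410
Total PV = 96580.00326 + 2024834.37410 = 2121414.37736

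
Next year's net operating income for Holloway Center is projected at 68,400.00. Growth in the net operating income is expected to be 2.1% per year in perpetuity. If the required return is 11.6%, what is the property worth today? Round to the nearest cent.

Growing perpetuity: P = D₁ / (r − g) = 68,400.0000 / (0.116 − 0.021) = 720,000.00

720000.00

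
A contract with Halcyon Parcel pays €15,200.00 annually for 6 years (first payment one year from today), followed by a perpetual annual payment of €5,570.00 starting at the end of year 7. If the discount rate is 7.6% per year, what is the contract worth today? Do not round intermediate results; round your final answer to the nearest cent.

PV of 6-year annuity: €15,200.00 × [1 − (1+0.076)^−6] / 0.076 = 71128.65307
Perpetuity value at year 6: €5,570.00 / 0.076 = 73289.47368
PV of perpetuity: 73289.47368 / (1+0.076)^6 = 47224.56595
Total PV = 71128.65307 + 47224.56595 = 118353.21902

€118353.22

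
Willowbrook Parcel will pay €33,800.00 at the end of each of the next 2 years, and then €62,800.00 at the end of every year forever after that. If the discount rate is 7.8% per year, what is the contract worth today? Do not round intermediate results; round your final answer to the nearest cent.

€753271.37

PV of 2-year annuity: €33,800.00 × [1 − (1+0.078)^−2] / 0.078 = 60440.03704
Perpetuity value at year 2: €62,800.00 / 0.078 = 805128.20513
PV of perpetuity: 805128.20513 / (1+0.078)^2 = 692831.33158
Total PV = 60440.03704 + 692831.33158 = 753271.36862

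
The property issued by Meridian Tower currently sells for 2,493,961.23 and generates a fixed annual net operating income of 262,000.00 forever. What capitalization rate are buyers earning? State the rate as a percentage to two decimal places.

P = C/r ⇒ r = C/P = 262,000.00/2,493,961.23 = 0.105054

10.51%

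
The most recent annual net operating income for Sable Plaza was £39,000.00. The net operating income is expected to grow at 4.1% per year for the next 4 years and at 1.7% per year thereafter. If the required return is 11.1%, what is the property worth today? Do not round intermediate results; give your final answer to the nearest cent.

D_1 = 40599.00000
D_2 = 42263.55900
D_3 = 43996.36492
D_4 = 45800.21588
Terminal value at year 4: TV = D_4×(1+g_2)/(r−g_2) = 46578.81955/0.094 = 495519.35692
P_0 = D_1/(1+r)^1 + D_2/(1+r)^2 + D_3/(1+r)^3 + D_4/(1+r)^4 + TV/(1+r)^4
    = 36542.75428 + 34240.33051 + 32082.97396 + 30061.54445 + 325240.32669 = 458167.92989

£458167.93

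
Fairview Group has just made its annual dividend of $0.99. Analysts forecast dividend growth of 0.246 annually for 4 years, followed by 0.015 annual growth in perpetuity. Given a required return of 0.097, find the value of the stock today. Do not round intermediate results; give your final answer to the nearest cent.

$25.90

D_1 = 1.23354
D_2 = 1.53699
D_3 = 1.91509
D_4 = 2.38620
Terminal value at year 4: TV = D_4×(1+g_2)/(r−g_2) = 2.42200/0.082 = 29.53654
P_0 = D_1/(1+r)^1 + D_2/(1+r)^2 + D_3/(1+r)^3 + D_4/(1+r)^4 + TV/(1+r)^4
    = 1.12447 + 1.27720 + 1.45067 + 1.64771 + 20.39544 = 25.89549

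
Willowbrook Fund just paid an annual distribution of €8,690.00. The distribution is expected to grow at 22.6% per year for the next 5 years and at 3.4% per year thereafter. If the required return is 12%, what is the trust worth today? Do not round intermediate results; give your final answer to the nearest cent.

D_1 = 10653.94000
D_2 = 13061.73044
D_3 = 16013.68152
D_4 = 19632.77354
D_5 = 24069.78036
Terminal value at year 5: TV = D_5×(1+g_2)/(r−g_2) = 24888.15290/0.086 = 289397.12670
P_0 = D_1/(1+r)^1 + D_2/(1+r)^2 + D_3/(1+r)^3 + D_4/(1+r)^4 + D_5/(1+r)^5 + TV/(1+r)^5
    = 9512.44643 + 10412.73154 + 11398.22220 + 12476.98252 + 13657.83979 + 164211.70166 = 221669.92413

€221669.92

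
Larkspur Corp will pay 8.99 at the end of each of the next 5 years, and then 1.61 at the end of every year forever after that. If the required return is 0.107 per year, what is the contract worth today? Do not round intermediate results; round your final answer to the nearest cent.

42.53

PV of 5-year annuity: 8.99 × [1 − (1+0.107)^−5] / 0.107 = 33.47839
Perpetuity value at year 5: 1.61 / 0.107 = 15.04673
PV of perpetuity: 15.04673 / (1+0.107)^5 = 9.05115
Total PV = 33.47839 + 9.05115 = 42.52955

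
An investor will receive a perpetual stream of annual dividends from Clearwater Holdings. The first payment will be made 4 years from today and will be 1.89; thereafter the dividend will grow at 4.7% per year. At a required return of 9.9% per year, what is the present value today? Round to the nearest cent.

27.38

Value at end of year 3: C₁ / (r − g) = 1.89 / (0.099 − 0.047) = 36.3462
Discount to today: PV = 36.3462 / (1 + 0.099)^3 = 36.3462 / 1.327373 = 27.38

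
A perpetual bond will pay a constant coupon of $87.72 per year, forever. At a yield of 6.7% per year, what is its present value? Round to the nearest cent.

Level perpetuity: PV = C / r = $87.72 / 0.067 = $1,309.25

$1309.25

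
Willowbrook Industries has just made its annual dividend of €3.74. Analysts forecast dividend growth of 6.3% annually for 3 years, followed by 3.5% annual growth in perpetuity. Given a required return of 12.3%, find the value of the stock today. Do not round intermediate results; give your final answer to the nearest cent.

D_1 = 3.97562
D_2 = 4.22608
D_3 = 4.49233
Terminal value at year 3: TV = D_3×(1+g_2)/(r−g_2) = 4.64956/0.088 = 52.83590
P_0 = D_1/(1+r)^1 + D_2/(1+r)^2 + D_3/(1+r)^3 + TV/(1+r)^3
    = 3.54018 + 3.35103 + 3.17199 + 37.30696 = 47.37016

€47.37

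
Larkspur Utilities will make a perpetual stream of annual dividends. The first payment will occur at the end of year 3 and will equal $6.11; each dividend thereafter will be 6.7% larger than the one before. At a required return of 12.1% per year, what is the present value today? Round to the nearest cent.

$90.04

Value at end of year 2: C₁ / (r − g) = $6.11 / (0.121 − 0.067) = $113.1481
Discount to today: PV = $113.1481 / (1 + 0.121)^2 = $113.1481 / 1.256641 = $90.04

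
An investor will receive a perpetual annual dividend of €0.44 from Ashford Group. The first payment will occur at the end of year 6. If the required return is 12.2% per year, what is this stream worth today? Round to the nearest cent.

Value at end of year 5: C / r = €0.44 / 0.122 = €3.6066
Discount to today: PV = €3.6066 / (1 + 0.122)^5 = €3.6066 / 1.778133 = €2.03

€2.03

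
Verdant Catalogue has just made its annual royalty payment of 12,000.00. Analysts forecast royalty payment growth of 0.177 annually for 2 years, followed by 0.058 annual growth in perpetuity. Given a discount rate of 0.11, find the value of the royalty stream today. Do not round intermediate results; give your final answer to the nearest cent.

D_1 = 14124.00000
D_2 = 16623.94800
Terminal value at year 2: TV = D_2×(1+g_2)/(r−g_2) = 17588.13698/0.052 = 338233.40354
P_0 = D_1/(1+r)^1 + D_2/(1+r)^2 + TV/(1+r)^2
    = 12724.32432 + 13492.36913 + 274517.81798 = 300734.51143

300734.51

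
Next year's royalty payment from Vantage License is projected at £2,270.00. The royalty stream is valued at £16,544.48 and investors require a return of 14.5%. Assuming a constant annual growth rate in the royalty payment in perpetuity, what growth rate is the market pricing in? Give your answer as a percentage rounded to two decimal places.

0.78%

P = D₁/(r−g) ⇒ g = r − D₁/P = 0.145 − £2,270.00/£16,544.48 = 0.007794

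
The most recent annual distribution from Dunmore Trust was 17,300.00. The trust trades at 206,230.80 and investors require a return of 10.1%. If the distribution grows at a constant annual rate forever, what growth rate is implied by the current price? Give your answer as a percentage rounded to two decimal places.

P = D₀(1+g)/(r−g) ⇒ P(r−g) = D₀(1+g) ⇒ g(P+D₀) = P·r − D₀
g = (P·r − D₀)/(P + D₀) = (206,230.80×0.101 − 17,300.00) / (206,230.80 + 17,300.00) = 0.015789

1.58%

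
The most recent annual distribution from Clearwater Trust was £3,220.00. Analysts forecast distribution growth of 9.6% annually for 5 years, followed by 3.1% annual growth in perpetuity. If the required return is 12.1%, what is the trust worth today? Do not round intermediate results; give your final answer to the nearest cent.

£48007.47

D_1 = 3529.12000
D_2 = 3867.91552
D_3 = 4239.23541
D_4 = 4646.20201
D_5 = 5092.23740
Terminal value at year 5: TV = D_5×(1+g_2)/(r−g_2) = 5250.09676/0.09 = 58334.40846
P_0 = D_1/(1+r)^1 + D_2/(1+r)^2 + D_3/(1+r)^3 + D_4/(1+r)^4 + D_5/(1+r)^5 + TV/(1+r)^5
    = 3148.18912 + 3077.97973 + 3009.33611 + 2942.22335 + 2876.60731 + 32953.13483 = 48007.47044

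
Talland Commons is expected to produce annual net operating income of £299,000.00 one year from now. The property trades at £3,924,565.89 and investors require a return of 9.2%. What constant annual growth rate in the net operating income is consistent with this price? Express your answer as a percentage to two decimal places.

P = D₁/(r−g) ⇒ g = r − D₁/P = 0.092 − £299,000.00/£3,924,565.89 = 0.015813

1.58%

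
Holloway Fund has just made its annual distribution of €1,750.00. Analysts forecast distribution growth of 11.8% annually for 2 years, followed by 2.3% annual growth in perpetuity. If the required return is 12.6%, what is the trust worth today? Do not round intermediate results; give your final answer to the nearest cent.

D_1 = 1956.50000
D_2 = 2187.36700
Terminal value at year 2: TV = D_2×(1+g_2)/(r−g_2) = 2237.67644/0.103 = 21725.01399
P_0 = D_1/(1+r)^1 + D_2/(1+r)^2 + TV/(1+r)^2
    = 1737.56661 + 1725.22155 + 17134.96745 = 20597.75561

€20597.76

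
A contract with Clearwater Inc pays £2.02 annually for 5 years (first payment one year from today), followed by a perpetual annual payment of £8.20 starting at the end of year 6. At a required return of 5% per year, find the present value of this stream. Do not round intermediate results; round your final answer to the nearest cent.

PV of 5-year annuity: £2.02 × [1 − (1+0.05)^−5] / 0.05 = 8.74554
Perpetuity value at year 5: £8.20 / 0.05 = 164.00000
PV of perpetuity: 164.00000 / (1+0.05)^5 = 128.49829
Total PV = 8.74554 + 128.49829 = 137.24383

£137.24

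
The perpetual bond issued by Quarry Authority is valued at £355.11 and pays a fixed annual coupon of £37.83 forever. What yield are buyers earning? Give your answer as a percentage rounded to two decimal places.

P = C/r ⇒ r = C/P = £37.83/£355.11 = 0.106530

10.65%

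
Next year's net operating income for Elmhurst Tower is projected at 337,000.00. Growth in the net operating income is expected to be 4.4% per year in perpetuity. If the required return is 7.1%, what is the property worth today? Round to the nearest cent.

Growing perpetuity: P = D₁ / (r − g) = 337,000.0000 / (0.071 − 0.044) = 12,481,481.48

12481481.48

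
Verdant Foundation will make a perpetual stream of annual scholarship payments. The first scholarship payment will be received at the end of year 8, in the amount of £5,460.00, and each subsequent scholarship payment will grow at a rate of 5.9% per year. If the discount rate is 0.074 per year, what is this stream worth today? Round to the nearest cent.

Value at end of year 7: C₁ / (r − g) = £5,460.00 / (0.074 − 0.059) = £364,000.0000
Discount to today: PV = £364,000.0000 / (1 + 0.074)^7 = £364,000.0000 / 1.648276 = £220,836.78

£220836.78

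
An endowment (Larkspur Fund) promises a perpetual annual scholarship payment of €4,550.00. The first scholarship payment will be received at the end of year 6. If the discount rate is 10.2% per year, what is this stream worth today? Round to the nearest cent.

Value at end of year 5: C / r = €4,550.00 / 0.102 = €44,607.8431
Discount to today: PV = €44,607.8431 / (1 + 0.102)^5 = €44,607.8431 / 1.625204 = €27,447.53

€27447.53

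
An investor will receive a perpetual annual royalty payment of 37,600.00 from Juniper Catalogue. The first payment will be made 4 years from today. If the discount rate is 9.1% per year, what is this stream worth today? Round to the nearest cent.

Value at end of year 3: C / r = 37,600.00 / 0.091 = 413,186.8132
Discount to today: PV = 413,186.8132 / (1 + 0.091)^3 = 413,186.8132 / 1.298597 = 318,179.50

318179.50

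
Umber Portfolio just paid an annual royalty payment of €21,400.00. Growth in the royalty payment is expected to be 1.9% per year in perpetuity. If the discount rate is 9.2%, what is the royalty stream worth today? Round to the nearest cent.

D₁ = D₀ × (1 + g) = €21,400.00 × 1.019 = €21,806.6000
Growing perpetuity: P = D₁ / (r − g) = €21,806.6000 / (0.092 − 0.019) = €298,720.55

€298720.55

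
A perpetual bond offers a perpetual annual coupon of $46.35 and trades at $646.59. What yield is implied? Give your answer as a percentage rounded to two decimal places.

P = C/r ⇒ r = C/P = $46.35/$646.59 = 0.071684

7.17%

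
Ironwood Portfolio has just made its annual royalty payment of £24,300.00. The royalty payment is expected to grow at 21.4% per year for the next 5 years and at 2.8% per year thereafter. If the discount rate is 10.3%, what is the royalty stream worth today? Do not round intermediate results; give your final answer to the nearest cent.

£701454.86

D_1 = 29500.20000
D_2 = 35813.24280
D_3 = 43477.27676
D_4 = 52781.41399
D_5 = 64076.63658
Terminal value at year 5: TV = D_5×(1+g_2)/(r−g_2) = 65870.78240/0.075 = 878277.09870
P_0 = D_1/(1+r)^1 + D_2/(1+r)^2 + D_3/(1+r)^3 + D_4/(1+r)^4 + D_5/(1+r)^5 + TV/(1+r)^5
    = 26745.42158 + 29436.93726 + 32399.31263 + 35659.80556 + 39248.41700 + 537964.96900 = 701454.86302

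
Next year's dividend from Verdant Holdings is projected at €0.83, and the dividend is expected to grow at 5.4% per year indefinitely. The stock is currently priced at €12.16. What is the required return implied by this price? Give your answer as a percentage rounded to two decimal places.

12.23%

P = D₁/(r − g) ⇒ r = D₁/P + g = €0.8300/€12.16 + 0.054 = 0.068257 + 0.054 = 0.122257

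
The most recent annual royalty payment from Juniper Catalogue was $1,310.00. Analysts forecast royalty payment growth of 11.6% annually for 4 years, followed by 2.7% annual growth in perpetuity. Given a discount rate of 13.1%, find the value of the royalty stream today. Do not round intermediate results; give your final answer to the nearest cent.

$17332.06

D_1 = 1461.96000
D_2 = 1631.54736
D_3 = 1820.80685
D_4 = 2032.02045
Terminal value at year 4: TV = D_4×(1+g_2)/(r−g_2) = 2086.88500/0.104 = 20066.20193
P_0 = D_1/(1+r)^1 + D_2/(1+r)^2 + D_3/(1+r)^3 + D_4/(1+r)^4 + TV/(1+r)^4
    = 1292.62599 + 1275.48241 + 1258.56620 + 1241.87434 + 12263.50913 = 17332.05808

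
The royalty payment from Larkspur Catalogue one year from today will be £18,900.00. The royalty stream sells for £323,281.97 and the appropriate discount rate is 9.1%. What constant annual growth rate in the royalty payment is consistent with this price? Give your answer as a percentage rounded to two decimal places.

3.25%

P = D₁/(r−g) ⇒ g = r − D₁/P = 0.091 − £18,900.00/£323,281.97 = 0.032537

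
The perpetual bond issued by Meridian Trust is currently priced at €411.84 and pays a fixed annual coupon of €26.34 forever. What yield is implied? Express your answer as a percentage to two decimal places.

6.40%

P = C/r ⇒ r = C/P = €26.34/€411.84 = 0.063957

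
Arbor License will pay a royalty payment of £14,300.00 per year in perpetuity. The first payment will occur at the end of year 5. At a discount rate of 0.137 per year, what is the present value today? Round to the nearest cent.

Value at end of year 4: C / r = £14,300.00 / 0.137 = £104,379.5620
Discount to today: PV = £104,379.5620 / (1 + 0.137)^4 = £104,379.5620 / 1.671252 = £62,455.92

£62455.92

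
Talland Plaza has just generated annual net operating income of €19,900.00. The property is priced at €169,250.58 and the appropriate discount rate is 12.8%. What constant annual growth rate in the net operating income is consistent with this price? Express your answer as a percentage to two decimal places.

0.93%

P = D₀(1+g)/(r−g) ⇒ P(r−g) = D₀(1+g) ⇒ g(P+D₀) = P·r − D₀
g = (P·r − D₀)/(P + D₀) = (€169,250.58×0.128 − €19,900.00) / (€169,250.58 + €19,900.00) = 0.009326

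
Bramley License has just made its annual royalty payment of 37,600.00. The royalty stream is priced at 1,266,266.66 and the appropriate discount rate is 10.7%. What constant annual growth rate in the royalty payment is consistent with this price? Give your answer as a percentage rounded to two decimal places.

7.51%

P = D₀(1+g)/(r−g) ⇒ P(r−g) = D₀(1+g) ⇒ g(P+D₀) = P·r − D₀
g = (P·r − D₀)/(P + D₀) = (1,266,266.66×0.107 − 37,600.00) / (1,266,266.66 + 37,600.00) = 0.075077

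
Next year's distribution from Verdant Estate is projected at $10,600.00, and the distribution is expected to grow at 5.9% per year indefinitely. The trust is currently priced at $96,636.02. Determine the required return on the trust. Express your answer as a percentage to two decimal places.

P = D₁/(r − g) ⇒ r = D₁/P + g = $10,600.0000/$96,636.02 + 0.059 = 0.109690 + 0.059 = 0.168690

16.87%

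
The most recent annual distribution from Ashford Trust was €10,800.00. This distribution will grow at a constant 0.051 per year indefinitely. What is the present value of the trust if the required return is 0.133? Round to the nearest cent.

€138424.39

D₁ = D₀ × (1 + g) = €10,800.00 × 1.051 = €11,350.8000
Growing perpetuity: P = D₁ / (r − g) = €11,350.8000 / (0.133 − 0.051) = €138,424.39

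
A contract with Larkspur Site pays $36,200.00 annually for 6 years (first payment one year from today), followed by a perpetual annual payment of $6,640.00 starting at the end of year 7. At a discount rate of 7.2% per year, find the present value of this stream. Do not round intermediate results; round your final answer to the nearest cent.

PV of 6-year annuity: $36,200.00 × [1 − (1+0.072)^−6] / 0.072 = 171488.51384
Perpetuity value at year 6: $6,640.00 / 0.072 = 92222.22222
PV of perpetuity: 92222.22222 / (1+0.072)^6 = 60766.87051
Total PV = 171488.51384 + 60766.87051 = 232255.38436

$232255.38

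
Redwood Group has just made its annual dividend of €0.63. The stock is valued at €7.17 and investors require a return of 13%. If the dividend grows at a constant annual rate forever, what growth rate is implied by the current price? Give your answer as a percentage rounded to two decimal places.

3.87%

P = D₀(1+g)/(r−g) ⇒ P(r−g) = D₀(1+g) ⇒ g(P+D₀) = P·r − D₀
g = (P·r − D₀)/(P + D₀) = (€7.17×0.13 − €0.63) / (€7.17 + €0.63) = 0.038731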